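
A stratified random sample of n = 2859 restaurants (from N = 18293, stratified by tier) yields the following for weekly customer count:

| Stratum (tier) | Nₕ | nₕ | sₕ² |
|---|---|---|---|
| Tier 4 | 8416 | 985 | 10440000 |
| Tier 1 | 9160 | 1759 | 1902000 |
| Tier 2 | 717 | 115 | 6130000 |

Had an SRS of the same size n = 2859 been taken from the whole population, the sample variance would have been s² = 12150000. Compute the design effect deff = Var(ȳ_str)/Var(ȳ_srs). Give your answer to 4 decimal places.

0.6327

Var(ȳ_str) = Σ Wₕ²(1−fₕ)sₕ²/nₕ with Wₕ = Nₕ/18293:
  Tier 4: (8416/18293)²·(1−985/8416)·10440000/985 = 1980.8308
  Tier 1: (9160/18293)²·(1−1759/9160)·1902000/1759 = 219.05879
  Tier 2: (717/18293)²·(1−115/717)·6130000/115 = 68.755653
  → Var(ȳ_str) = 2268.6452.
Var(ȳ_srs) = (1 − 2859/18293)·12150000/2859 = 3585.5492.
deff = 2268.6452 / 3585.5492 = 0.6327.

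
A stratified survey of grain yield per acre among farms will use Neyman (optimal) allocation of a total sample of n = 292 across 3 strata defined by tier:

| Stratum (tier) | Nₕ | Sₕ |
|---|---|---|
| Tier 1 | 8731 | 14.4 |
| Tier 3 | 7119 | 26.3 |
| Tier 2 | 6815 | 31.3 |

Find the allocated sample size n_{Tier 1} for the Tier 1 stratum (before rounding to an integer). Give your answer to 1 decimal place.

Neyman allocation: nₕ = n·NₕSₕ / Σⱼ NⱼSⱼ.
Σ NⱼSⱼ = 8731·14.4 + 7119·26.3 + 6815·31.3 = 526265.6.
n_{Tier 1} = 292·8731·14.4 / 526265.6 = 69.8.

69.8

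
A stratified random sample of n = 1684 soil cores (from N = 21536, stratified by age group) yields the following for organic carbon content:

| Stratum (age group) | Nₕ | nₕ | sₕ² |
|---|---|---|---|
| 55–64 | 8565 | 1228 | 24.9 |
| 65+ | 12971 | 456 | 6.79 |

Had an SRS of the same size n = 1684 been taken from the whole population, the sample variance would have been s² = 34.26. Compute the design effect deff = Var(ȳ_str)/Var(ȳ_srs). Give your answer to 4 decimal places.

Var(ȳ_str) = Σ Wₕ²(1−fₕ)sₕ²/nₕ with Wₕ = Nₕ/21536:
  55–64: (8565/21536)²·(1−1228/8565)·24.9/1228 = 0.0027473677
  65+: (12971/21536)²·(1−456/12971)·6.79/456 = 0.005211697
  → Var(ȳ_str) = 0.0079590647.
Var(ȳ_srs) = (1 − 1684/21536)·34.26/1684 = 0.018753593.
deff = 0.0079590647 / 0.018753593 = 0.4244.

0.4244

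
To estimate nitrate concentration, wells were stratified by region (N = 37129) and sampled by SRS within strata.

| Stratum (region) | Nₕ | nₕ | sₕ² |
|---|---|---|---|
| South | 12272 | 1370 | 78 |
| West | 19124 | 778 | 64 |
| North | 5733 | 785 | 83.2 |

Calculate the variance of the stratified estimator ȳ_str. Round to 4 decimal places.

0.0286

Var(ȳ_str) = Σₕ Wₕ²(1 − fₕ)sₕ²/nₕ with Wₕ = Nₕ/N, N = 37129.
South: Wₕ = 0.33052331; term = 0.33052331²·(1 − 0.11163625)·78/1370 = 0.0055254678.
West: Wₕ = 0.51506908; term = 0.51506908²·(1 − 0.04068187)·64/778 = 0.020936014.
North: Wₕ = 0.15440761; term = 0.15440761²·(1 − 0.13692657)·83.2/785 = 0.0021809153.
Sum = 0.028642397.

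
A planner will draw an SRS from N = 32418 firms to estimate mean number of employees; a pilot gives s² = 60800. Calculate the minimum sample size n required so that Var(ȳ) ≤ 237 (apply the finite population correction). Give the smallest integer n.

255

Without fpc, n₀ = s²/D = 60800/237 = 256.5401.
With fpc, (1 − n/N)·s²/n ≤ D requires n ≥ n₀/(1 + n₀/N) = 256.5401/(1 + 256.5401/32418) = 254.5259.
Rounding up, n = 255.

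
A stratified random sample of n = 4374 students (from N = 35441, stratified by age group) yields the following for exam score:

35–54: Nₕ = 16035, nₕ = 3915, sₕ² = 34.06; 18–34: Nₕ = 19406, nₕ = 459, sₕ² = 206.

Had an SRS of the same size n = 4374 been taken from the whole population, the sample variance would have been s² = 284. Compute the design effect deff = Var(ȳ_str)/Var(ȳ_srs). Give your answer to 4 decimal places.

Var(ȳ_str) = Σ Wₕ²(1−fₕ)sₕ²/nₕ with Wₕ = Nₕ/35441:
  35–54: (16035/35441)²·(1−3915/16035)·34.06/3915 = 0.0013460851
  18–34: (19406/35441)²·(1−459/19406)·206/459 = 0.13137692
  → Var(ȳ_str) = 0.13272301.
Var(ȳ_srs) = (1 − 4374/35441)·284/4374 = 0.056915809.
deff = 0.13272301 / 0.056915809 = 2.3319.

2.3319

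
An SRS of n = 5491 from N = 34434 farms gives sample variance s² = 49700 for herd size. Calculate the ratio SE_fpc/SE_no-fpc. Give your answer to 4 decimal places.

f = n/N = 5491/34434 = 0.15946448.
SE_no-fpc = √(s²/n) = 3.008517; SE_fpc = √((1−f)s²/n) = 2.7582302.
Ratio = √(1−f) = 0.91680724.

0.9168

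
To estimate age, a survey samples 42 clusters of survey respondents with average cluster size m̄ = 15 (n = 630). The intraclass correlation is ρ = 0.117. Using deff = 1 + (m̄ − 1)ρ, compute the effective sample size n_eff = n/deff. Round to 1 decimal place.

deff = 1 + (15 − 1)·0.117 = 1 + 1.638 = 2.638.
n_eff = 630 / 2.638 = 238.8.

238.8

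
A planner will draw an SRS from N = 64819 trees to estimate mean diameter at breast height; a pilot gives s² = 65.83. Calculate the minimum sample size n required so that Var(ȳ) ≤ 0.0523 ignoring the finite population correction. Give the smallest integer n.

Without fpc, n₀ = s²/D = 65.83/0.0523 = 1258.6998.
Rounding up, n = 1259.

1259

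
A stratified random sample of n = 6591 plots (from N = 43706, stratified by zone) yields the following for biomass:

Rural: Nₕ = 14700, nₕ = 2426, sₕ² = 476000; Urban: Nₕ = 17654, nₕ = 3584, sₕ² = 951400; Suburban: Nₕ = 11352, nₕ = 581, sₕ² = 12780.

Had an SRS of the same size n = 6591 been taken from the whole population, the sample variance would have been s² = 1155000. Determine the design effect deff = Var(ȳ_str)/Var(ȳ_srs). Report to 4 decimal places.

0.3660

Var(ȳ_str) = Σ Wₕ²(1−fₕ)sₕ²/nₕ with Wₕ = Nₕ/43706:
  Rural: (14700/43706)²·(1−2426/14700)·476000/2426 = 18.532648
  Urban: (17654/43706)²·(1−3584/17654)·951400/3584 = 34.518367
  Suburban: (11352/43706)²·(1−581/11352)·12780/581 = 1.4079947
  → Var(ȳ_str) = 54.45901.
Var(ȳ_srs) = (1 − 6591/43706)·1155000/6591 = 148.81238.
deff = 54.45901 / 148.81238 = 0.3660.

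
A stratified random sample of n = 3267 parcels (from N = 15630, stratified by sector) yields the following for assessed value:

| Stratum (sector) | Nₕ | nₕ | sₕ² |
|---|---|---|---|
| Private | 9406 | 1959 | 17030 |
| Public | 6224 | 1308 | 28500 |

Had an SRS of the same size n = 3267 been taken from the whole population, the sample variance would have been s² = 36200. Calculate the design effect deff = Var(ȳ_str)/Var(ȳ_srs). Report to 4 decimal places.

Var(ȳ_str) = Σ Wₕ²(1−fₕ)sₕ²/nₕ with Wₕ = Nₕ/15630:
  Private: (9406/15630)²·(1−1959/9406)·17030/1959 = 2.492577
  Public: (6224/15630)²·(1−1308/6224)·28500/1308 = 2.7289817
  → Var(ȳ_str) = 5.2215587.
Var(ȳ_srs) = (1 − 3267/15630)·36200/3267 = 8.7644431.
deff = 5.2215587 / 8.7644431 = 0.5958.

0.5958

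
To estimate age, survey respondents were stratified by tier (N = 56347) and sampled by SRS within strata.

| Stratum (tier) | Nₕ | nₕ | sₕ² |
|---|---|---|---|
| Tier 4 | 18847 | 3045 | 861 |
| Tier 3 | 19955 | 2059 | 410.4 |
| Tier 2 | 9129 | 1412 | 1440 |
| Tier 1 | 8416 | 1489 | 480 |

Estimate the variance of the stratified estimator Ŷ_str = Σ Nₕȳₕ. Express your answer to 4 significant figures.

2.460 × 10^8

Var(Ŷ_str) = Σₕ Nₕ²(1 − fₕ)sₕ²/nₕ.
Tier 4: 18847²·(1 − 3045/18847)·861/3045 = 8.4211256 × 10^7.
Tier 3: 19955²·(1 − 2059/19955)·410.4/2059 = 7.1180119 × 10^7.
Tier 2: 9129²·(1 − 1412/9129)·1440/1412 = 7.1845489 × 10^7.
Tier 1: 8416²·(1 − 1489/8416)·480/1489 = 1.8793058 × 10^7.
Sum = 2.4602992 × 10^8.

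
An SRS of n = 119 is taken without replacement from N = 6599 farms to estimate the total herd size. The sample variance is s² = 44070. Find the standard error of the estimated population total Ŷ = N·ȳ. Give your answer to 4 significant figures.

125800

Var(Ŷ) = N²·Var(ȳ) = N²·(1 − n/N)·s²/n.
f = 119/6599 = 0.01803304; Var(ȳ) = 0.98196696·44070/119 = 363.65785.
Var(Ŷ) = 6599² · 363.65785 = 1.5836136 × 10^10.
SE(Ŷ) = √(1.5836136 × 10^10) = 125800.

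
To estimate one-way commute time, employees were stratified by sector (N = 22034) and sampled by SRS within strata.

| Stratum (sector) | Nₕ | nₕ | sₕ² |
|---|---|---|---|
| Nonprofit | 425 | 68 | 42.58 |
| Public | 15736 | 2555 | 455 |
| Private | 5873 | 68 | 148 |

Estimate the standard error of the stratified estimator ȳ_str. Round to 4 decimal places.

Var(ȳ_str) = Σₕ Wₕ²(1 − fₕ)sₕ²/nₕ with Wₕ = Nₕ/N, N = 22034.
Nonprofit: Wₕ = 0.01928837; term = 0.01928837²·(1 − 0.16000000)·42.58/68 = 1.9568935 × 10^-4.
Public: Wₕ = 0.71416901; term = 0.71416901²·(1 − 0.16236655)·455/2555 = 0.076081052.
Private: Wₕ = 0.26654262; term = 0.26654262²·(1 − 0.01157841)·148/68 = 0.15283694.
Sum = 0.22911368.
SE = √(0.22911368) = 0.4787.

0.4787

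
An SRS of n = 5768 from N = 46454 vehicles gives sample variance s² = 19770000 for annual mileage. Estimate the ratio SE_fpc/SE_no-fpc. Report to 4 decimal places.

f = n/N = 5768/46454 = 0.12416584.
SE_no-fpc = √(s²/n) = 58.545121; SE_fpc = √((1−f)s²/n) = 54.790044.
Ratio = √(1−f) = 0.93586012.

0.9359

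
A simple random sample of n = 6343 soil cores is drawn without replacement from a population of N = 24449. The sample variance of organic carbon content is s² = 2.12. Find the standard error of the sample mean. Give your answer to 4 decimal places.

0.0157

Under SRS without replacement, Var(ȳ) = (1 − f)·s²/n with f = n/N = 6343/24449 = 0.25943801.
Var(ȳ) = (1 − 0.25943801)·2.12/6343 = 0.74056199·3.3422671 × 10^-4 = 2.4751559 × 10^-4.
SE(ȳ) = √(2.4751559 × 10^-4) = 0.0157.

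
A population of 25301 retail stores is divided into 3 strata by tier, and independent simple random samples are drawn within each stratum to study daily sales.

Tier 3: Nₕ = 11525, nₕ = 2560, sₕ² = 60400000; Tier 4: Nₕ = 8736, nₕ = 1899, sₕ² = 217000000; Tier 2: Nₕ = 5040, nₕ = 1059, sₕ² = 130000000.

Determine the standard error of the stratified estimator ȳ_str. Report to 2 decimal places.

135.34

Var(ȳ_str) = Σₕ Wₕ²(1 − fₕ)sₕ²/nₕ with Wₕ = Nₕ/N, N = 25301.
Tier 3: Wₕ = 0.45551559; term = 0.45551559²·(1 − 0.22212581)·60400000/2560 = 3808.1393.
Tier 4: Wₕ = 0.34528280; term = 0.34528280²·(1 − 0.21737637)·217000000/1899 = 10661.974.
Tier 2: Wₕ = 0.19920161; term = 0.19920161²·(1 − 0.21011905)·130000000/1059 = 3847.6427.
Sum = 18317.756.
SE = √(18317.756) = 135.34.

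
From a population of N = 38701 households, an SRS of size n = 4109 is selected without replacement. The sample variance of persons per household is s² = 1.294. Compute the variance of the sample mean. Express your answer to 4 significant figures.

Under SRS without replacement, Var(ȳ) = (1 − f)·s²/n with f = n/N = 4109/38701 = 0.10617297.
Var(ȳ) = (1 − 0.10617297)·1.294/4109 = 0.89382703·3.1491847 × 10^-4 = 2.8148264 × 10^-4.

2.815 × 10^-4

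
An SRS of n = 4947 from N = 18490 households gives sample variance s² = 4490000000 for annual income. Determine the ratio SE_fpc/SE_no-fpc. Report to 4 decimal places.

f = n/N = 4947/18490 = 0.26755003.
SE_no-fpc = √(s²/n) = 952.69134; SE_fpc = √((1−f)s²/n) = 815.3446.
Ratio = √(1−f) = 0.85583291.

0.8558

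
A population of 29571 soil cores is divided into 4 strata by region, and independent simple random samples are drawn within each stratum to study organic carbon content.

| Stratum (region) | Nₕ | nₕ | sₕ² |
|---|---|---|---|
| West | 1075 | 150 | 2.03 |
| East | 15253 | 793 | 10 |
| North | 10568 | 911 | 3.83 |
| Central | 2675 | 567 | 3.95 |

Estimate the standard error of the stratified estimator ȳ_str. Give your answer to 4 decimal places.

Var(ȳ_str) = Σₕ Wₕ²(1 − fₕ)sₕ²/nₕ with Wₕ = Nₕ/N, N = 29571.
West: Wₕ = 0.03635318; term = 0.03635318²·(1 − 0.13953488)·2.03/150 = 1.5389445 × 10^-5.
East: Wₕ = 0.51580941; term = 0.51580941²·(1 − 0.05198977)·10/793 = 0.0031806681.
North: Wₕ = 0.35737716; term = 0.35737716²·(1 − 0.08620363)·3.83/911 = 4.9066311 × 10^-4.
Central: Wₕ = 0.09046025; term = 0.09046025²·(1 − 0.21196262)·3.95/567 = 4.4923792 × 10^-5.
Sum = 0.0037316444.
SE = √(0.0037316444) = 0.0611.

0.0611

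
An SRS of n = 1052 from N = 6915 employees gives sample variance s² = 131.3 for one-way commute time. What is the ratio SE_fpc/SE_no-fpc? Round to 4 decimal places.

f = n/N = 1052/6915 = 0.15213304.
SE_no-fpc = √(s²/n) = 0.35328443; SE_fpc = √((1−f)s²/n) = 0.32530321.
Ratio = √(1−f) = 0.92079691.

0.9208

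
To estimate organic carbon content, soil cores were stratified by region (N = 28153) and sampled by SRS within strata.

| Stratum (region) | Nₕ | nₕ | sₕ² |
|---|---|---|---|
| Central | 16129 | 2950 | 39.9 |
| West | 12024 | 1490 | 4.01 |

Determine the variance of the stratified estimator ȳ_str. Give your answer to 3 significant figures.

Var(ȳ_str) = Σₕ Wₕ²(1 − fₕ)sₕ²/nₕ with Wₕ = Nₕ/N, N = 28153.
Central: Wₕ = 0.57290520; term = 0.57290520²·(1 − 0.18290037)·39.9/2950 = 0.0036273663.
West: Wₕ = 0.42709480; term = 0.42709480²·(1 − 0.12391883)·4.01/1490 = 4.3008176 × 10^-4.
Sum = 0.0040574481.

0.00406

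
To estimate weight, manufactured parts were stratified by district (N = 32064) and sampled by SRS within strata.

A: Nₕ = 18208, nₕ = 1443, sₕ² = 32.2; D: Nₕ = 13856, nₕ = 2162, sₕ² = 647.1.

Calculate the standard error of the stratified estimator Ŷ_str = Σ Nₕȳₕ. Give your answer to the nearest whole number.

Var(Ŷ_str) = Σₕ Nₕ²(1 − fₕ)sₕ²/nₕ.
A: 18208²·(1 − 1443/18208)·32.2/1443 = 6.8116973 × 10^6.
D: 13856²·(1 − 2162/13856)·647.1/2162 = 4.8497201 × 10^7.
Sum = 5.5308898 × 10^7.
SE = √(5.5308898 × 10^7) = 7437.

7437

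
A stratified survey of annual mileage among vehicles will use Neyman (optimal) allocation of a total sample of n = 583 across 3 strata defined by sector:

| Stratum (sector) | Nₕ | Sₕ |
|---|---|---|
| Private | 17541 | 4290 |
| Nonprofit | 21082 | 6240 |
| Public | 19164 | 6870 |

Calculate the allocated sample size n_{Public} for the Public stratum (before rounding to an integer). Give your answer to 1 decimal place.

226.8

Neyman allocation: nₕ = n·NₕSₕ / Σⱼ NⱼSⱼ.
Σ NⱼSⱼ = 17541·4290 + 21082·6240 + 19164·6870 = 3.3845925 × 10^8.
n_{Public} = 583·19164·6870 / (3.3845925 × 10^8) = 226.8.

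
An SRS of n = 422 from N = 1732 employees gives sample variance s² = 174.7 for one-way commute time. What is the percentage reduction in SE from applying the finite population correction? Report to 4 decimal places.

f = n/N = 422/1732 = 0.24364896.
SE_no-fpc = √(s²/n) = 0.64341359; SE_fpc = √((1−f)s²/n) = 0.55956679.
Ratio = √(1−f) = 0.86968445. Reduction = 100·(1 − 0.86968445) = 13.0316%.

13.0316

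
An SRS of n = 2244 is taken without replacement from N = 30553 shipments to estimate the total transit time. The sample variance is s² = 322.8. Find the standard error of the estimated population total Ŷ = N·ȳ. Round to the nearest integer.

Var(Ŷ) = N²·Var(ȳ) = N²·(1 − n/N)·s²/n.
f = 2244/30553 = 0.07344614; Var(ȳ) = 0.92655386·322.8/2244 = 0.13328502.
Var(Ŷ) = 30553² · 0.13328502 = 1.2441967 × 10^8.
SE(Ŷ) = √(1.2441967 × 10^8) = 11154.

11154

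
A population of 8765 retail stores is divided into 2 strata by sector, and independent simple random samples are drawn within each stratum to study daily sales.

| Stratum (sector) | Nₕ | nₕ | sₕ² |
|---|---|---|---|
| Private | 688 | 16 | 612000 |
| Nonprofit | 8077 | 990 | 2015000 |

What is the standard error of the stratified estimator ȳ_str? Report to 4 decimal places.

Var(ȳ_str) = Σₕ Wₕ²(1 − fₕ)sₕ²/nₕ with Wₕ = Nₕ/N, N = 8765.
Private: Wₕ = 0.07849401; term = 0.07849401²·(1 − 0.02325581)·612000/16 = 230.18939.
Nonprofit: Wₕ = 0.92150599; term = 0.92150599²·(1 − 0.12257026)·2015000/990 = 1516.5214.
Sum = 1746.7108.
SE = √(1746.7108) = 41.7937.

41.7937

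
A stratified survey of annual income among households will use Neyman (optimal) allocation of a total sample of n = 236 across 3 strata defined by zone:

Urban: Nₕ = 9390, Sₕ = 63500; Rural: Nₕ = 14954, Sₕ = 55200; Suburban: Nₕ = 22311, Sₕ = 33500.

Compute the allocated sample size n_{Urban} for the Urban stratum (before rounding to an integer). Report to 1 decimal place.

64.9

Neyman allocation: nₕ = n·NₕSₕ / Σⱼ NⱼSⱼ.
Σ NⱼSⱼ = 9390·63500 + 14954·55200 + 22311·33500 = 2.1691443 × 10^9.
n_{Urban} = 236·9390·63500 / (2.1691443 × 10^9) = 64.9.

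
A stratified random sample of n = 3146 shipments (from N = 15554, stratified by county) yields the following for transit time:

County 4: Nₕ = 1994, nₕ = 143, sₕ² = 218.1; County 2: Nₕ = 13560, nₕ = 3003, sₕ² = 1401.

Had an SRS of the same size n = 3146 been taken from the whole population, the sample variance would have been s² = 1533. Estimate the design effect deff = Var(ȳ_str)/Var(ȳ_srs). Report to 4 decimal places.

Var(ȳ_str) = Σ Wₕ²(1−fₕ)sₕ²/nₕ with Wₕ = Nₕ/15554:
  County 4: (1994/15554)²·(1−143/1994)·218.1/143 = 0.023268426
  County 2: (13560/15554)²·(1−3003/13560)·1401/3003 = 0.27605704
  → Var(ȳ_str) = 0.29932547.
Var(ȳ_srs) = (1 − 3146/15554)·1533/3146 = 0.38872559.
deff = 0.29932547 / 0.38872559 = 0.7700.

0.7700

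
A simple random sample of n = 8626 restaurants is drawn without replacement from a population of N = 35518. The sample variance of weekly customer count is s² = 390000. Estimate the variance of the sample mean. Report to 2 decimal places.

34.23

Under SRS without replacement, Var(ȳ) = (1 − f)·s²/n with f = n/N = 8626/35518 = 0.24286277.
Var(ȳ) = (1 − 0.24286277)·390000/8626 = 0.75713723·45.212149 = 34.231801.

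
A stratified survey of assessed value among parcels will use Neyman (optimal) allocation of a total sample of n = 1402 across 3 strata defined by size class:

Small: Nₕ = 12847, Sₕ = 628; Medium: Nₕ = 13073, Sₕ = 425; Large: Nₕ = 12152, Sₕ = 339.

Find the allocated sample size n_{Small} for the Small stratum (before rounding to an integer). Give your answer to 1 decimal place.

Neyman allocation: nₕ = n·NₕSₕ / Σⱼ NⱼSⱼ.
Σ NⱼSⱼ = 12847·628 + 13073·425 + 12152·339 = 1.7743469 × 10^7.
n_{Small} = 1402·12847·628 / (1.7743469 × 10^7) = 637.5.

637.5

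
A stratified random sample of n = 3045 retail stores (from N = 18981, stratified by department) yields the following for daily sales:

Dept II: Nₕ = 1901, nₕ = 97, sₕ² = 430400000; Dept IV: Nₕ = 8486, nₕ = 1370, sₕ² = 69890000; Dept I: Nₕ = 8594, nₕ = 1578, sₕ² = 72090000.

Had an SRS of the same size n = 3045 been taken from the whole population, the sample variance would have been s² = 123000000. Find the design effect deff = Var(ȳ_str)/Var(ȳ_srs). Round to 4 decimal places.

1.7230

Var(ȳ_str) = Σ Wₕ²(1−fₕ)sₕ²/nₕ with Wₕ = Nₕ/18981:
  Dept II: (1901/18981)²·(1−97/1901)·430400000/97 = 42235.827
  Dept IV: (8486/18981)²·(1−1370/8486)·69890000/1370 = 8550.5738
  Dept I: (8594/18981)²·(1−1578/8594)·72090000/1578 = 7645.6564
  → Var(ȳ_str) = 58432.057.
Var(ȳ_srs) = (1 − 3045/18981)·123000000/3045 = 33913.924.
deff = 58432.057 / 33913.924 = 1.7230.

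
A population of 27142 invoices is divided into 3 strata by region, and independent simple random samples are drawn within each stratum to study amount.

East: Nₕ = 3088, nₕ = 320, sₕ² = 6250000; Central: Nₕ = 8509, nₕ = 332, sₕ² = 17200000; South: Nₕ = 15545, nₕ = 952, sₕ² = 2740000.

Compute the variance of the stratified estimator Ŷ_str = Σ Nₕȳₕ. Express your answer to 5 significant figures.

4.4245 × 10^12

Var(Ŷ_str) = Σₕ Nₕ²(1 − fₕ)sₕ²/nₕ.
East: 3088²·(1 − 320/3088)·6250000/320 = 1.66945 × 10^11.
Central: 8509²·(1 − 332/8509)·17200000/332 = 3.6046482 × 10^12.
South: 15545²·(1 − 952/15545)·2740000/952 = 6.5290339 × 10^11.
Sum = 4.4244966 × 10^12.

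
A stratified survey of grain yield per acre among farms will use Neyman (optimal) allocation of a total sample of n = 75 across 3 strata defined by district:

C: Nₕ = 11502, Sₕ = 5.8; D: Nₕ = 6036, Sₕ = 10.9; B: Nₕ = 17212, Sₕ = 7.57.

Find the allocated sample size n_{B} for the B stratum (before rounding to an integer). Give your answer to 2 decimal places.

Neyman allocation: nₕ = n·NₕSₕ / Σⱼ NⱼSⱼ.
Σ NⱼSⱼ = 11502·5.8 + 6036·10.9 + 17212·7.57 = 262798.84.
n_{B} = 75·17212·7.57 / 262798.84 = 37.18.

37.18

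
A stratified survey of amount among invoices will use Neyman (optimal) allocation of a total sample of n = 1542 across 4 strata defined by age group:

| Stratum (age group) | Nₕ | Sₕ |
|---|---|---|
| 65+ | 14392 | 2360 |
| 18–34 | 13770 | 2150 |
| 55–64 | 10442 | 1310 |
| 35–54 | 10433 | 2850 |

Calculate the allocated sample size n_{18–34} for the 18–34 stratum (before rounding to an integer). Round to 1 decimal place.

426.7

Neyman allocation: nₕ = n·NₕSₕ / Σⱼ NⱼSⱼ.
Σ NⱼSⱼ = 14392·2360 + 13770·2150 + 10442·1310 + 10433·2850 = 1.0698369 × 10^8.
n_{18–34} = 1542·13770·2150 / (1.0698369 × 10^8) = 426.7.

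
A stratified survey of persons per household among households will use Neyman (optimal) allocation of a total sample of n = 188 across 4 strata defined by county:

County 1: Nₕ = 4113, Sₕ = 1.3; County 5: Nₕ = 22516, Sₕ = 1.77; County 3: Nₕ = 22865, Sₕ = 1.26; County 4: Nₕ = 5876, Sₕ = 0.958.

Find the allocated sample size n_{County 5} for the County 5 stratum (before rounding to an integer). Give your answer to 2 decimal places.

94.08

Neyman allocation: nₕ = n·NₕSₕ / Σⱼ NⱼSⱼ.
Σ NⱼSⱼ = 4113·1.3 + 22516·1.77 + 22865·1.26 + 5876·0.958 = 79639.328.
n_{County 5} = 188·22516·1.77 / 79639.328 = 94.08.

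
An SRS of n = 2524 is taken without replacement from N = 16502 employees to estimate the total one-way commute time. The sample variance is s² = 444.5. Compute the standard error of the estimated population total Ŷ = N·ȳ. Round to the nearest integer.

6374

Var(Ŷ) = N²·Var(ȳ) = N²·(1 − n/N)·s²/n.
f = 2524/16502 = 0.15295116; Var(ȳ) = 0.84704884·444.5/2524 = 0.14917322.
Var(Ŷ) = 16502² · 0.14917322 = 4.0622255 × 10^7.
SE(Ŷ) = √(4.0622255 × 10^7) = 6374.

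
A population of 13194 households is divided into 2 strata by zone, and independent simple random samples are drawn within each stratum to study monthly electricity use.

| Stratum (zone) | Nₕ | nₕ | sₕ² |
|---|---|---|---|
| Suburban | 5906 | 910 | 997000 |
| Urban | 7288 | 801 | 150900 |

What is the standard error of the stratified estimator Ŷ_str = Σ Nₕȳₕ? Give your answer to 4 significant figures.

Var(Ŷ_str) = Σₕ Nₕ²(1 − fₕ)sₕ²/nₕ.
Suburban: 5906²·(1 − 910/5906)·997000/910 = 3.2327315 × 10^10.
Urban: 7288²·(1 − 801/7288)·150900/801 = 8.9065392 × 10^9.
Sum = 4.1233854 × 10^10.
SE = √(4.1233854 × 10^10) = 203100.

203100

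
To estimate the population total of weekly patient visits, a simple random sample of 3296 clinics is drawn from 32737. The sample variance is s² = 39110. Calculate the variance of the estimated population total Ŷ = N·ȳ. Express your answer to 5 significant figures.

Var(Ŷ) = N²·Var(ȳ) = N²·(1 − n/N)·s²/n.
f = 3296/32737 = 0.10068119; Var(ȳ) = 0.89931881·39110/3296 = 10.671225.
Var(Ŷ) = 32737² · 10.671225 = 1.1436471 × 10^10.

1.1436 × 10^10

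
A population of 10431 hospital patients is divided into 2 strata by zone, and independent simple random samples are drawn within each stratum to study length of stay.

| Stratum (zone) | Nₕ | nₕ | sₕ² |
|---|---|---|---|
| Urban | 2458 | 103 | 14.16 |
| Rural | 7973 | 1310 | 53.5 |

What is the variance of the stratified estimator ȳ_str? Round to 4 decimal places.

0.0273

Var(ȳ_str) = Σₕ Wₕ²(1 − fₕ)sₕ²/nₕ with Wₕ = Nₕ/N, N = 10431.
Urban: Wₕ = 0.23564375; term = 0.23564375²·(1 − 0.04190399)·14.16/103 = 0.0073138648.
Rural: Wₕ = 0.76435625; term = 0.76435625²·(1 − 0.16430453)·53.5/1310 = 0.019939863.
Sum = 0.027253728.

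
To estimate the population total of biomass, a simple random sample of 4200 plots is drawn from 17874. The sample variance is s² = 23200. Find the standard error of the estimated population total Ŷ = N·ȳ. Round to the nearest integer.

36743

Var(Ŷ) = N²·Var(ȳ) = N²·(1 − n/N)·s²/n.
f = 4200/17874 = 0.23497818; Var(ȳ) = 0.76502182·23200/4200 = 4.2258348.
Var(Ŷ) = 17874² · 4.2258348 = 1.3500692 × 10^9.
SE(Ŷ) = √(1.3500692 × 10^9) = 36743.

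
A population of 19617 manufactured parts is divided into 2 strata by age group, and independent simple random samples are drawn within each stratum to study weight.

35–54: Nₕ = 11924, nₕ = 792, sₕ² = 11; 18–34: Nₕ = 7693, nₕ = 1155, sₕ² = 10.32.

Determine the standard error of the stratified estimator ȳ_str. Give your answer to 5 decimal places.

0.07719

Var(ȳ_str) = Σₕ Wₕ²(1 − fₕ)sₕ²/nₕ with Wₕ = Nₕ/N, N = 19617.
35–54: Wₕ = 0.60784014; term = 0.60784014²·(1 − 0.06642066)·11/792 = 0.0047906836.
18–34: Wₕ = 0.39215986; term = 0.39215986²·(1 − 0.15013649)·10.32/1155 = 0.0011678127.
Sum = 0.0059584963.
SE = √(0.0059584963) = 0.07719.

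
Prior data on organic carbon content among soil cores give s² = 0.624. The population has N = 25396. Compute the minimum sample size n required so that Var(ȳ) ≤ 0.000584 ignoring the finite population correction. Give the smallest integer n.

1069

Without fpc, n₀ = s²/D = 0.624/0.000584 = 1068.4932.
Rounding up, n = 1069.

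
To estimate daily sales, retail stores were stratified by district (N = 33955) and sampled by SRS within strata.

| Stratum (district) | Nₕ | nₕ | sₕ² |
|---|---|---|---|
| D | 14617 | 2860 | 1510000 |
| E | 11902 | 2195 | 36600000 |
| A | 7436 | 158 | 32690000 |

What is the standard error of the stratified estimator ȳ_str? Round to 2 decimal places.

Var(ȳ_str) = Σₕ Wₕ²(1 − fₕ)sₕ²/nₕ with Wₕ = Nₕ/N, N = 33955.
D: Wₕ = 0.43048152; term = 0.43048152²·(1 − 0.19566258)·1510000/2860 = 78.697006.
E: Wₕ = 0.35052275; term = 0.35052275²·(1 − 0.18442279)·36600000/2195 = 1670.8754.
A: Wₕ = 0.21899573; term = 0.21899573²·(1 − 0.02124798)·32690000/158 = 9711.8462.
Sum = 11461.419.
SE = √(11461.419) = 107.06.

107.06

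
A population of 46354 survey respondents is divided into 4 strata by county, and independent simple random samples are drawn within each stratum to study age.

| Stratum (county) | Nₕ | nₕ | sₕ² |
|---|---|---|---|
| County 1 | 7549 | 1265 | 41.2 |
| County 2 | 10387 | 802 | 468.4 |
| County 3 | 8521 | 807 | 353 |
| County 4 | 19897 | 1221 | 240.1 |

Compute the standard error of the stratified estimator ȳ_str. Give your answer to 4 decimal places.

Var(ȳ_str) = Σₕ Wₕ²(1 − fₕ)sₕ²/nₕ with Wₕ = Nₕ/N, N = 46354.
County 1: Wₕ = 0.16285542; term = 0.16285542²·(1 − 0.16757186)·41.2/1265 = 7.1904796 × 10^-4.
County 2: Wₕ = 0.22407991; term = 0.22407991²·(1 − 0.07721190)·468.4/802 = 0.027061405.
County 3: Wₕ = 0.18382448; term = 0.18382448²·(1 − 0.09470719)·353/807 = 0.013381258.
County 4: Wₕ = 0.42924020; term = 0.42924020²·(1 − 0.06136604)·240.1/1221 = 0.034007408.
Sum = 0.075169119.
SE = √(0.075169119) = 0.2742.

0.2742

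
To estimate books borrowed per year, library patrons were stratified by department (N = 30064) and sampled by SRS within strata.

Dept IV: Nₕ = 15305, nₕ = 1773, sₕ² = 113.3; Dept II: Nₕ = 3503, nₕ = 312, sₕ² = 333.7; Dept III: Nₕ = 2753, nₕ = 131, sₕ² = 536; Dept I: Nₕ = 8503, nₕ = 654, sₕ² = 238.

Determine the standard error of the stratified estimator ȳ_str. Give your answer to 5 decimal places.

Var(ȳ_str) = Σₕ Wₕ²(1 − fₕ)sₕ²/nₕ with Wₕ = Nₕ/N, N = 30064.
Dept IV: Wₕ = 0.50908063; term = 0.50908063²·(1 − 0.11584450)·113.3/1773 = 0.014642761.
Dept II: Wₕ = 0.11651809; term = 0.11651809²·(1 − 0.08906651)·333.7/312 = 0.013227416.
Dept III: Wₕ = 0.09157131; term = 0.09157131²·(1 − 0.04758445)·536/131 = 0.032676751.
Dept I: Wₕ = 0.28282996; term = 0.28282996²·(1 − 0.07691403)·238/654 = 0.026871517.
Sum = 0.087418445.
SE = √(0.087418445) = 0.29567.

0.29567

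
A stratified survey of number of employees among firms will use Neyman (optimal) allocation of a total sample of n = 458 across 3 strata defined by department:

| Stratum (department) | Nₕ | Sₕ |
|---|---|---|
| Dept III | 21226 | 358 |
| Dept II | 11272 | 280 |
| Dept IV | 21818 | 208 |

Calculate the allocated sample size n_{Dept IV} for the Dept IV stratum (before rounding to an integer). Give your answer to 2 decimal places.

Neyman allocation: nₕ = n·NₕSₕ / Σⱼ NⱼSⱼ.
Σ NⱼSⱼ = 21226·358 + 11272·280 + 21818·208 = 1.5293212 × 10^7.
n_{Dept IV} = 458·21818·208 / (1.5293212 × 10^7) = 135.91.

135.91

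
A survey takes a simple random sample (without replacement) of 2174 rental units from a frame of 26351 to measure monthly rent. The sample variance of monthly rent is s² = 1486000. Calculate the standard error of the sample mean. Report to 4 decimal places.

Under SRS without replacement, Var(ȳ) = (1 − f)·s²/n with f = n/N = 2174/26351 = 0.08250161.
Var(ȳ) = (1 − 0.08250161)·1486000/2174 = 0.91749839·683.53266 = 627.14011.
SE(ȳ) = √(627.14011) = 25.0428.

25.0428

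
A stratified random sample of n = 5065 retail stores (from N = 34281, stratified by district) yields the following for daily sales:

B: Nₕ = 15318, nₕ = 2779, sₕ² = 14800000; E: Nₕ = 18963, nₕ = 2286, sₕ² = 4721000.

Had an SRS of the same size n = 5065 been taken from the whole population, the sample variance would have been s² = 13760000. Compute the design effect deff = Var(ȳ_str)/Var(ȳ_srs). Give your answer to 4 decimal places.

Var(ȳ_str) = Σ Wₕ²(1−fₕ)sₕ²/nₕ with Wₕ = Nₕ/34281:
  B: (15318/34281)²·(1−2779/15318)·14800000/2779 = 870.42463
  E: (18963/34281)²·(1−2286/18963)·4721000/2286 = 555.74528
  → Var(ȳ_str) = 1426.1699.
Var(ȳ_srs) = (1 − 5065/34281)·13760000/5065 = 2315.2946.
deff = 1426.1699 / 2315.2946 = 0.6160.

0.6160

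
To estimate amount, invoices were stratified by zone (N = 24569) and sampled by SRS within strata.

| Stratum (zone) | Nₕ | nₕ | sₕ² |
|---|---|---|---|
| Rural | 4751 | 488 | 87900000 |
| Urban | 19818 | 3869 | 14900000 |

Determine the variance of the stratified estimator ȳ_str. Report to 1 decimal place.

Var(ȳ_str) = Σₕ Wₕ²(1 − fₕ)sₕ²/nₕ with Wₕ = Nₕ/N, N = 24569.
Rural: Wₕ = 0.19337376; term = 0.19337376²·(1 − 0.10271522)·87900000/488 = 6043.5825.
Urban: Wₕ = 0.80662624; term = 0.80662624²·(1 − 0.19522656)·14900000/3869 = 2016.5354.
Sum = 8060.1179.

8060.1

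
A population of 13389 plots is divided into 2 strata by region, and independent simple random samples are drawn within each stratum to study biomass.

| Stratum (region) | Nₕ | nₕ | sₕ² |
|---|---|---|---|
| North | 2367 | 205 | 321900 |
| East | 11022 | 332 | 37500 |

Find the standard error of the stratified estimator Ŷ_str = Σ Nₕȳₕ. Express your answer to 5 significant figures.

146100

Var(Ŷ_str) = Σₕ Nₕ²(1 − fₕ)sₕ²/nₕ.
North: 2367²·(1 − 205/2367)·321900/205 = 8.0356509 × 10^9.
East: 11022²·(1 − 332/11022)·37500/332 = 1.3308567 × 10^10.
Sum = 2.1344218 × 10^10.
SE = √(2.1344218 × 10^10) = 146100.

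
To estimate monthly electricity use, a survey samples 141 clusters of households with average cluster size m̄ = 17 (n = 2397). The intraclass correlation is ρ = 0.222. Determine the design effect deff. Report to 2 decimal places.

4.55

deff = 1 + (17 − 1)·0.222 = 1 + 3.552 = 4.552.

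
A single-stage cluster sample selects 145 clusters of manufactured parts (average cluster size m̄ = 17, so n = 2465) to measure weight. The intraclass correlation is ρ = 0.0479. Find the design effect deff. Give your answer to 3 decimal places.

1.766

deff = 1 + (17 − 1)·0.0479 = 1 + 0.7664 = 1.7664.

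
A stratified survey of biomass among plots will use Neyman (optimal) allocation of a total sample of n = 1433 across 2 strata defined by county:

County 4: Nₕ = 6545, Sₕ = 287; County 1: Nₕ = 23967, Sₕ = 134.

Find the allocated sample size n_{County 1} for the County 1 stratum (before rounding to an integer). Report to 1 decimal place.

904.2

Neyman allocation: nₕ = n·NₕSₕ / Σⱼ NⱼSⱼ.
Σ NⱼSⱼ = 6545·287 + 23967·134 = 5.089993 × 10^6.
n_{County 1} = 1433·23967·134 / (5.089993 × 10^6) = 904.2.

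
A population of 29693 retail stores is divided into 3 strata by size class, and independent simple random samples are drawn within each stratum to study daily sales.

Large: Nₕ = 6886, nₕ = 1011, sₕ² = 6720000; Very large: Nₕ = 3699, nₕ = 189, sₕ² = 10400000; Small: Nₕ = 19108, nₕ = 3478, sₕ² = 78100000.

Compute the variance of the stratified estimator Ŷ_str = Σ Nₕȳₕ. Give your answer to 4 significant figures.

7.690 × 10^12

Var(Ŷ_str) = Σₕ Nₕ²(1 − fₕ)sₕ²/nₕ.
Large: 6886²·(1 − 1011/6886)·6720000/1011 = 2.6890136 × 10^11.
Very large: 3699²·(1 − 189/3699)·10400000/189 = 7.1443543 × 10^11.
Small: 19108²·(1 − 3478/19108)·78100000/3478 = 6.706496 × 10^12.
Sum = 7.6898328 × 10^12.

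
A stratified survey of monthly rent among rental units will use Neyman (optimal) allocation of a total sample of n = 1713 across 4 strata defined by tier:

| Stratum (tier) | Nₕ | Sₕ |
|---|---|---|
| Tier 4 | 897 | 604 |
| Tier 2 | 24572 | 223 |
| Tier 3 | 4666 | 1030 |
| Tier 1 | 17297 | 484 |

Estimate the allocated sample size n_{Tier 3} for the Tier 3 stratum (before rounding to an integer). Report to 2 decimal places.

Neyman allocation: nₕ = n·NₕSₕ / Σⱼ NⱼSⱼ.
Σ NⱼSⱼ = 897·604 + 24572·223 + 4666·1030 + 17297·484 = 1.9199072 × 10^7.
n_{Tier 3} = 1713·4666·1030 / (1.9199072 × 10^7) = 428.80.

428.80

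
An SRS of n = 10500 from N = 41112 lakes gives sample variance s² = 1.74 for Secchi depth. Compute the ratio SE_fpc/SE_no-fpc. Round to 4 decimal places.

f = n/N = 10500/41112 = 0.25539988.
SE_no-fpc = √(s²/n) = 0.012873006; SE_fpc = √((1−f)s²/n) = 0.011108145.
Ratio = √(1−f) = 0.86290215.

0.8629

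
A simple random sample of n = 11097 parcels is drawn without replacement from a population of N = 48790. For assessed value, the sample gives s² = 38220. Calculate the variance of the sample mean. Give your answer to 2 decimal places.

2.66

Under SRS without replacement, Var(ȳ) = (1 − f)·s²/n with f = n/N = 11097/48790 = 0.22744415.
Var(ȳ) = (1 − 0.22744415)·38220/11097 = 0.77255585·3.4441741 = 2.6608169.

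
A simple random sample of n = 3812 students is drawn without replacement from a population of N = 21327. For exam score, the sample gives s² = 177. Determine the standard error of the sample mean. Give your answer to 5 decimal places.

Under SRS without replacement, Var(ȳ) = (1 − f)·s²/n with f = n/N = 3812/21327 = 0.17874056.
Var(ȳ) = (1 − 0.17874056)·177/3812 = 0.82125944·0.046432319 = 0.03813298.
SE(ȳ) = √(0.03813298) = 0.19528.

0.19528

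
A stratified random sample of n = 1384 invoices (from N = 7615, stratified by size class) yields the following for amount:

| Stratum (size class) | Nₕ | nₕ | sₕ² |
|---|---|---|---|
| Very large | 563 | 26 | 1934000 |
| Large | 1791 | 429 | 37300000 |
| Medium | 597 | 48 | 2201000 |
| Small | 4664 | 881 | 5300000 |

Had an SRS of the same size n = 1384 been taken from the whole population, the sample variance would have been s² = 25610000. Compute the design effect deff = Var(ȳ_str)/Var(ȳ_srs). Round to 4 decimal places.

Var(ȳ_str) = Σ Wₕ²(1−fₕ)sₕ²/nₕ with Wₕ = Nₕ/7615:
  Very large: (563/7615)²·(1−26/563)·1934000/26 = 387.81624
  Large: (1791/7615)²·(1−429/1791)·37300000/429 = 3657.5007
  Medium: (597/7615)²·(1−48/597)·2201000/48 = 259.17056
  Small: (4664/7615)²·(1−881/4664)·5300000/881 = 1830.438
  → Var(ȳ_str) = 6134.9255.
Var(ȳ_srs) = (1 − 1384/7615)·25610000/1384 = 15141.236.
deff = 6134.9255 / 15141.236 = 0.4052.

0.4052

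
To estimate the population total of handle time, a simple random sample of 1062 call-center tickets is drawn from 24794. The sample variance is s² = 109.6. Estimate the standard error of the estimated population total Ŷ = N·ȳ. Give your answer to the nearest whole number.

7793

Var(Ŷ) = N²·Var(ȳ) = N²·(1 − n/N)·s²/n.
f = 1062/24794 = 0.04283294; Var(ȳ) = 0.95716706·109.6/1062 = 0.098781082.
Var(Ŷ) = 24794² · 0.098781082 = 6.0724923 × 10^7.
SE(Ŷ) = √(6.0724923 × 10^7) = 7793.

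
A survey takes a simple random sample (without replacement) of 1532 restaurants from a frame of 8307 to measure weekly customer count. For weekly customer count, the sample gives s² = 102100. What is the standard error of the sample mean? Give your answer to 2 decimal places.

Under SRS without replacement, Var(ȳ) = (1 − f)·s²/n with f = n/N = 1532/8307 = 0.18442278.
Var(ȳ) = (1 − 0.18442278)·102100/1532 = 0.81557722·66.644909 = 54.35407.
SE(ȳ) = √(54.35407) = 7.37.

7.37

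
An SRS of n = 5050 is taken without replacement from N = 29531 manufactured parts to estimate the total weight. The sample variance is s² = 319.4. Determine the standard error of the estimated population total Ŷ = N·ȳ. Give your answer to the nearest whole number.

Var(Ŷ) = N²·Var(ȳ) = N²·(1 − n/N)·s²/n.
f = 5050/29531 = 0.17100674; Var(ȳ) = 0.82899326·319.4/5050 = 0.052431772.
Var(Ŷ) = 29531² · 0.052431772 = 4.5724698 × 10^7.
SE(Ŷ) = √(4.5724698 × 10^7) = 6762.

6762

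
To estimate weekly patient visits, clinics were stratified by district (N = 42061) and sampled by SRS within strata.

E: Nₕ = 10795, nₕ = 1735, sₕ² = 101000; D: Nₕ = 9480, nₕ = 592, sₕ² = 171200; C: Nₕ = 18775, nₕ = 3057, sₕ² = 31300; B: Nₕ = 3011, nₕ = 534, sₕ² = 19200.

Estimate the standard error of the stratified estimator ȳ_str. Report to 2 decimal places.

Var(ȳ_str) = Σₕ Wₕ²(1 − fₕ)sₕ²/nₕ with Wₕ = Nₕ/N, N = 42061.
E: Wₕ = 0.25665105; term = 0.25665105²·(1 − 0.16072256)·101000/1735 = 3.2182039.
D: Wₕ = 0.22538694; term = 0.22538694²·(1 − 0.06244726)·171200/592 = 13.773213.
C: Wₕ = 0.44637550; term = 0.44637550²·(1 − 0.16282290)·31300/3057 = 1.7079177.
B: Wₕ = 0.07158651; term = 0.07158651²·(1 − 0.17734972)·19200/534 = 0.15157848.
Sum = 18.850913.
SE = √(18.850913) = 4.34.

4.34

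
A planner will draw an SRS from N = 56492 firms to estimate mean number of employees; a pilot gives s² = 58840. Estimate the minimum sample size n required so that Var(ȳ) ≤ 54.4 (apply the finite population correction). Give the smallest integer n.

1062

Without fpc, n₀ = s²/D = 58840/54.4 = 1081.6176.
With fpc, (1 − n/N)·s²/n ≤ D requires n ≥ n₀/(1 + n₀/N) = 1081.6176/(1 + 1081.6176/56492) = 1061.2976.
Rounding up, n = 1062.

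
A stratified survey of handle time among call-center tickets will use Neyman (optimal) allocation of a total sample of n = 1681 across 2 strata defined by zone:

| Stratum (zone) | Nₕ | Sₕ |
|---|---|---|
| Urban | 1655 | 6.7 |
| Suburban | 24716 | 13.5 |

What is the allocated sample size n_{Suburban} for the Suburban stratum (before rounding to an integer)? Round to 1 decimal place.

Neyman allocation: nₕ = n·NₕSₕ / Σⱼ NⱼSⱼ.
Σ NⱼSⱼ = 1655·6.7 + 24716·13.5 = 344754.5.
n_{Suburban} = 1681·24716·13.5 / 344754.5 = 1626.9.

1626.9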